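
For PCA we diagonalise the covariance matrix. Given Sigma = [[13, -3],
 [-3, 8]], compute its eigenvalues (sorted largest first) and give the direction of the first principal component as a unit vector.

Step 1 — characteristic polynomial of 2×2 Sigma:
  det(Sigma - λI) = λ² - trace · λ + det = 0.
  trace = 13 + 8 = 21, det = 13·8 - (-3)² = 95.
Step 2 — discriminant:
  Δ = trace² - 4·det = 441 - 380 = 61.
Step 3 — eigenvalues:
  λ = (trace ± √Δ)/2 = (21 ± 7.8102)/2,
  λ_1 = 14.4051,  λ_2 = 6.5949.

Step 4 — unit eigenvector for λ_1: solve (Sigma - λ_1 I)v = 0. First row:
  (13 - 14.4051)·v_x + (-3)·v_y = 0, i.e. (-1.4051)·v_x + (-3)·v_y = 0,
  so v ∝ (b, λ_1 - a) = (-3, 1.4051); multiply by -1 so the first entry is positive: u = (3, -1.4051).
  ||u|| = √((3)² + (-1.4051)²) = √(10.9744) ≈ 3.3128,
  v_1 = u/||u|| ≈ (0.9056, -0.4242) (||v_1|| = 1).

λ_1 = 14.4051,  λ_2 = 6.5949;  v_1 ≈ (0.9056, -0.4242)


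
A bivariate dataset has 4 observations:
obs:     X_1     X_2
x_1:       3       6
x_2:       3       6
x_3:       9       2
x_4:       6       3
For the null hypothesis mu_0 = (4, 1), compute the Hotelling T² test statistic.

Step 1 — sample mean vector:
  mean(X_1) = (3 + 3 + 9 + 6) / 4 = 21/4 = 5.25
  mean(X_2) = (6 + 6 + 2 + 3) / 4 = 17/4 = 4.25
  x̄ = (5.25, 4.25),  deviation x̄ - mu_0 = (5.25, 4.25) - (4, 1) = (1.25, 3.25).

Step 2 — sample covariance matrix, S[i,j] = (1/(n-1)) · Σ_k (x_{k,i} - mean_i) · (x_{k,j} - mean_j), divisor n-1 = 3:
  S[X_1,X_1] = ((-2.25)·(-2.25) + (-2.25)·(-2.25) + (3.75)·(3.75) + (0.75)·(0.75)) / 3 = 24.75/3 = 8.25
  S[X_1,X_2] = ((-2.25)·(1.75) + (-2.25)·(1.75) + (3.75)·(-2.25) + (0.75)·(-1.25)) / 3 = -17.25/3 = -5.75
  S[X_2,X_2] = ((1.75)·(1.75) + (1.75)·(1.75) + (-2.25)·(-2.25) + (-1.25)·(-1.25)) / 3 = 12.75/3 = 4.25
  S = [[8.25, -5.75],
 [-5.75, 4.25]].

Step 3 — invert S. det(S) = 8.25·4.25 - (-5.75)² = 2.
  S^{-1} = (1/det) · [[d, -b], [-b, a]] = [[2.125, 2.875],
 [2.875, 4.125]].

Step 4 — quadratic form (x̄ - mu_0)^T · S^{-1} · (x̄ - mu_0):
  S^{-1} · (x̄ - mu_0) = (12, 17),
  (x̄ - mu_0)^T · [...] = (1.25)·(12) + (3.25)·(17) = 70.25.

Step 5 — scale by n: T² = 4 · 70.25 = 281.

T² ≈ 281


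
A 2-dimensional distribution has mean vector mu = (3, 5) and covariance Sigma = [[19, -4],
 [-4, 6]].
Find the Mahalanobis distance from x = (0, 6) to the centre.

Step 1 — centre the observation: (x - mu) = (-3, 1).

Step 2 — invert Sigma. det(Sigma) = 19·6 - (-4)² = 98.
  Sigma^{-1} = (1/det) · [[d, -b], [-b, a]] = [[0.0612, 0.0408],
 [0.0408, 0.1939]].

Step 3 — form the quadratic (x - mu)^T · Sigma^{-1} · (x - mu):
  Sigma^{-1} · (x - mu) = (-0.1429, 0.0714).
  (x - mu)^T · [Sigma^{-1} · (x - mu)] = (-3)·(-0.1429) + (1)·(0.0714) = 0.5.

Step 4 — take square root: d = √(0.5) ≈ 0.7071.

d(x, mu) = √(0.5) ≈ 0.7071


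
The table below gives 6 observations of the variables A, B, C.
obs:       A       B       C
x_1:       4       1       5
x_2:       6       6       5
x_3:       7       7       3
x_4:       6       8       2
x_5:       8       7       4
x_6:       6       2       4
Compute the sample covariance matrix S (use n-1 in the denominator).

Step 1 — column means:
  mean(A) = (4 + 6 + 7 + 6 + 8 + 6) / 6 = 37/6 = 6.1667
  mean(B) = (1 + 6 + 7 + 8 + 7 + 2) / 6 = 31/6 = 5.1667
  mean(C) = (5 + 5 + 3 + 2 + 4 + 4) / 6 = 23/6 = 3.8333

Step 2 — sample covariance S[i,j] = (1/(n-1)) · Σ_k (x_{k,i} - mean_i) · (x_{k,j} - mean_j), with n-1 = 5.
  S[A,A] = ((-2.1667)·(-2.1667) + (-0.1667)·(-0.1667) + (0.8333)·(0.8333) + (-0.1667)·(-0.1667) + (1.8333)·(1.8333) + (-0.1667)·(-0.1667)) / 5 = 8.8333/5 = 1.7667
  S[A,B] = ((-2.1667)·(-4.1667) + (-0.1667)·(0.8333) + (0.8333)·(1.8333) + (-0.1667)·(2.8333) + (1.8333)·(1.8333) + (-0.1667)·(-3.1667)) / 5 = 13.8333/5 = 2.7667
  S[A,C] = ((-2.1667)·(1.1667) + (-0.1667)·(1.1667) + (0.8333)·(-0.8333) + (-0.1667)·(-1.8333) + (1.8333)·(0.1667) + (-0.1667)·(0.1667)) / 5 = -2.8333/5 = -0.5667
  S[B,B] = ((-4.1667)·(-4.1667) + (0.8333)·(0.8333) + (1.8333)·(1.8333) + (2.8333)·(2.8333) + (1.8333)·(1.8333) + (-3.1667)·(-3.1667)) / 5 = 42.8333/5 = 8.5667
  S[B,C] = ((-4.1667)·(1.1667) + (0.8333)·(1.1667) + (1.8333)·(-0.8333) + (2.8333)·(-1.8333) + (1.8333)·(0.1667) + (-3.1667)·(0.1667)) / 5 = -10.8333/5 = -2.1667
  S[C,C] = ((1.1667)·(1.1667) + (1.1667)·(1.1667) + (-0.8333)·(-0.8333) + (-1.8333)·(-1.8333) + (0.1667)·(0.1667) + (0.1667)·(0.1667)) / 5 = 6.8333/5 = 1.3667

S is symmetric (S[j,i] = S[i,j]). Assembling:

S = [[1.7667, 2.7667, -0.5667],
 [2.7667, 8.5667, -2.1667],
 [-0.5667, -2.1667, 1.3667]]


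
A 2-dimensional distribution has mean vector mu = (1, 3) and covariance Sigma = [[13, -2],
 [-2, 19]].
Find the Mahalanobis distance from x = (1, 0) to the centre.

Step 1 — centre the observation: (x - mu) = (0, -3).

Step 2 — invert Sigma. det(Sigma) = 13·19 - (-2)² = 243.
  Sigma^{-1} = (1/det) · [[d, -b], [-b, a]] = [[0.0782, 0.0082],
 [0.0082, 0.0535]].

Step 3 — form the quadratic (x - mu)^T · Sigma^{-1} · (x - mu):
  Sigma^{-1} · (x - mu) = (-0.0247, -0.1605).
  (x - mu)^T · [Sigma^{-1} · (x - mu)] = (0)·(-0.0247) + (-3)·(-0.1605) = 0.4815.

Step 4 — take square root: d = √(0.4815) ≈ 0.6939.

d(x, mu) = √(0.4815) ≈ 0.6939


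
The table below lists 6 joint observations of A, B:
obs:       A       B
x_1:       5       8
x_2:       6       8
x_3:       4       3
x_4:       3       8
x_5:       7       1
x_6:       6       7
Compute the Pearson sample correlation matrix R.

Step 1 — column means:
  mean(A) = (5 + 6 + 4 + 3 + 7 + 6) / 6 = 31/6 = 5.1667
  mean(B) = (8 + 8 + 3 + 8 + 1 + 7) / 6 = 35/6 = 5.8333

Step 2 — sample variances and covariances s[i,j] = (1/(n-1)) · Σ_k (x_{k,i} - mean_i) · (x_{k,j} - mean_j), with n-1 = 5:
  s[A,A] = ((-0.1667)·(-0.1667) + (0.8333)·(0.8333) + (-1.1667)·(-1.1667) + (-2.1667)·(-2.1667) + (1.8333)·(1.8333) + (0.8333)·(0.8333)) / 5 = 10.8333/5 = 2.1667
  s[A,B] = ((-0.1667)·(2.1667) + (0.8333)·(2.1667) + (-1.1667)·(-2.8333) + (-2.1667)·(2.1667) + (1.8333)·(-4.8333) + (0.8333)·(1.1667)) / 5 = -7.8333/5 = -1.5667
  s[B,B] = ((2.1667)·(2.1667) + (2.1667)·(2.1667) + (-2.8333)·(-2.8333) + (2.1667)·(2.1667) + (-4.8333)·(-4.8333) + (1.1667)·(1.1667)) / 5 = 46.8333/5 = 9.3667
  Sample standard deviations s_i = √(s[i,i]):
  s(A) = √(2.1667) = 1.472
  s(B) = √(9.3667) = 3.0605

Step 3 — r_{ij} = s_{ij} / (s_i · s_j):
  r[A,A] = 1 (diagonal).
  r[A,B] = -1.5667 / (1.472 · 3.0605) = -1.5667 / 4.5049 = -0.3478
  r[B,B] = 1 (diagonal).

R is symmetric with unit diagonal. Assembling:

R = [[1, -0.3478],
 [-0.3478, 1]]


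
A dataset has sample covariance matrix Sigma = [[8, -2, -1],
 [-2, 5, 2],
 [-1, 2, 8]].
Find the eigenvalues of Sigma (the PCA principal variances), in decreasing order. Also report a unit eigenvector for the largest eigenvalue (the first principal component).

Step 1 — characteristic polynomial p(λ) = det(λI - Sigma) = λ³ - tr·λ² + c_1·λ - det, where tr = trace, c_1 = sum of the principal 2×2 minors, det = det(Sigma):
  tr = 8 + 5 + 8 = 21,
  c_1 = (8·5 - (-2)²) + (8·8 - (-1)²) + (5·8 - (2)²) = 36 + 63 + 36 = 135,
  det = 8·(5·8 - (2)²) - (-2)·((-2)·8 - (2)·(-1)) + (-1)·((-2)·(2) - 5·(-1)) = 8·(36) - (-2)·(-14) + (-1)·(1) = 259.
  So p(λ) = λ³ - 21λ² + 135λ - 259.
Step 2 — look for an integer root (rational root theorem: any rational root is an integer divisor of 259). Testing λ = 7:
  p(7) = 343 - 1029 + 945 - 259 = 0  ✓
  Dividing out (λ - 7): p(λ) = (λ - 7)(λ² - 14λ + 37).
Step 3 — remaining eigenvalues from the quadratic λ² - 14λ + 37 = 0:
  Δ = 14² - 4·37 = 196 - 148 = 48,  λ = (14 ± √48)/2 = (14 ± 6.9282)/2 ≈ 10.4641 or 3.5359.
  Sorted: λ_1 = 10.4641,  λ_2 = 7,  λ_3 = 3.5359  (check: sum = 21 = tr ✓).

Step 4 — unit eigenvector for λ_1 ≈ 10.4641: v spans the null space of (Sigma - λ_1 I), whose rows are
  r_1 = (-2.4641, -2, -1),  r_2 = (-2, -5.4641, 2),  r_3 = (-1, 2, -2.4641).
  v is orthogonal to every row, so take v ∝ r_1 × r_2 = ((-2)·(2) - (-1)·(-5.4641), (-1)·(-2) - (-2.4641)·(2), (-2.4641)·(-5.4641) - (-2)·(-2)) ≈ (-9.4641, 6.9282, 9.4641).
  Rescale (multiply by -1 so the first nonzero entry is positive): u = (9.4641, -6.9282, -9.4641).
  ||u|| = √((9.4641)² + (-6.9282)² + (-9.4641)²) = √(227.1384) ≈ 15.0711,  v_1 = u/||u|| ≈ (0.628, -0.4597, -0.628) (||v_1|| = 1).

λ_1 = 10.4641,  λ_2 = 7,  λ_3 = 3.5359;  v_1 ≈ (0.628, -0.4597, -0.628)


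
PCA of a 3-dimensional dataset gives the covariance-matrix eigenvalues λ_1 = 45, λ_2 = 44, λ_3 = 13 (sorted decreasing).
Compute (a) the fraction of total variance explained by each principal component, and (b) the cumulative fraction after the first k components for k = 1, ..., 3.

Step 1 — total variance = trace(Sigma) = Σ λ_i = 45 + 44 + 13 = 102.

Step 2 — fraction explained by component i = λ_i / Σ λ:
  PC1: 45/102 = 0.4412
  PC2: 44/102 = 0.4314
  PC3: 13/102 = 0.1275

Step 3 — cumulative fraction after k components = (λ_1 + ... + λ_k) / Σ λ:
  k = 1: 45/102 = 0.4412
  k = 2: (45 + 44)/102 = 89/102 = 0.8725
  k = 3: (45 + 44 + 13)/102 = 102/102 = 1

Summary (fraction, with percent):

explained: PC1 0.4412 (44.12%), PC2 0.4314 (43.14%), PC3 0.1275 (12.75%);  cumulative: 0.4412, 0.8725, 1


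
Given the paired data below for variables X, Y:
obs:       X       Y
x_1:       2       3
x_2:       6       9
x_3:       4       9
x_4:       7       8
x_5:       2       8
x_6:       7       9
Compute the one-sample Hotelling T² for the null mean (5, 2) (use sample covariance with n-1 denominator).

Step 1 — sample mean vector:
  mean(X) = (2 + 6 + 4 + 7 + 2 + 7) / 6 = 28/6 = 4.6667
  mean(Y) = (3 + 9 + 9 + 8 + 8 + 9) / 6 = 46/6 = 7.6667
  x̄ = (4.6667, 7.6667),  deviation x̄ - mu_0 = (4.6667, 7.6667) - (5, 2) = (-0.3333, 5.6667).

Step 2 — sample covariance matrix, S[i,j] = (1/(n-1)) · Σ_k (x_{k,i} - mean_i) · (x_{k,j} - mean_j), divisor n-1 = 5:
  S[X,X] = ((-2.6667)·(-2.6667) + (1.3333)·(1.3333) + (-0.6667)·(-0.6667) + (2.3333)·(2.3333) + (-2.6667)·(-2.6667) + (2.3333)·(2.3333)) / 5 = 27.3333/5 = 5.4667
  S[X,Y] = ((-2.6667)·(-4.6667) + (1.3333)·(1.3333) + (-0.6667)·(1.3333) + (2.3333)·(0.3333) + (-2.6667)·(0.3333) + (2.3333)·(1.3333)) / 5 = 16.3333/5 = 3.2667
  S[Y,Y] = ((-4.6667)·(-4.6667) + (1.3333)·(1.3333) + (1.3333)·(1.3333) + (0.3333)·(0.3333) + (0.3333)·(0.3333) + (1.3333)·(1.3333)) / 5 = 27.3333/5 = 5.4667
  S = [[5.4667, 3.2667],
 [3.2667, 5.4667]].

Step 3 — invert S. det(S) = 5.4667·5.4667 - (3.2667)² = 19.2133.
  S^{-1} = (1/det) · [[d, -b], [-b, a]] = [[0.2845, -0.17],
 [-0.17, 0.2845]].

Step 4 — quadratic form (x̄ - mu_0)^T · S^{-1} · (x̄ - mu_0):
  S^{-1} · (x̄ - mu_0) = (-1.0583, 1.669),
  (x̄ - mu_0)^T · [...] = (-0.3333)·(-1.0583) + (5.6667)·(1.669) = 9.8103.

Step 5 — scale by n: T² = 6 · 9.8103 = 58.8619.

T² ≈ 58.8619


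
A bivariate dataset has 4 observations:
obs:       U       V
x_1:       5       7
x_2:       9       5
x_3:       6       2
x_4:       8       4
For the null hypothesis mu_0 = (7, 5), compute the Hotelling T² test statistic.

Step 1 — sample mean vector:
  mean(U) = (5 + 9 + 6 + 8) / 4 = 28/4 = 7
  mean(V) = (7 + 5 + 2 + 4) / 4 = 18/4 = 4.5
  x̄ = (7, 4.5),  deviation x̄ - mu_0 = (7, 4.5) - (7, 5) = (0, -0.5).

Step 2 — sample covariance matrix, S[i,j] = (1/(n-1)) · Σ_k (x_{k,i} - mean_i) · (x_{k,j} - mean_j), divisor n-1 = 3:
  S[U,U] = ((-2)·(-2) + (2)·(2) + (-1)·(-1) + (1)·(1)) / 3 = 10/3 = 3.3333
  S[U,V] = ((-2)·(2.5) + (2)·(0.5) + (-1)·(-2.5) + (1)·(-0.5)) / 3 = -2/3 = -0.6667
  S[V,V] = ((2.5)·(2.5) + (0.5)·(0.5) + (-2.5)·(-2.5) + (-0.5)·(-0.5)) / 3 = 13/3 = 4.3333
  S = [[3.3333, -0.6667],
 [-0.6667, 4.3333]].

Step 3 — invert S. det(S) = 3.3333·4.3333 - (-0.6667)² = 14.
  S^{-1} = (1/det) · [[d, -b], [-b, a]] = [[0.3095, 0.0476],
 [0.0476, 0.2381]].

Step 4 — quadratic form (x̄ - mu_0)^T · S^{-1} · (x̄ - mu_0):
  S^{-1} · (x̄ - mu_0) = (-0.0238, -0.119),
  (x̄ - mu_0)^T · [...] = (0)·(-0.0238) + (-0.5)·(-0.119) = 0.0595.

Step 5 — scale by n: T² = 4 · 0.0595 = 0.2381.

T² ≈ 0.2381


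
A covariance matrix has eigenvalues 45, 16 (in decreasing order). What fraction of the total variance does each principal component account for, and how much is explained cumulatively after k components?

Step 1 — total variance = trace(Sigma) = Σ λ_i = 45 + 16 = 61.

Step 2 — fraction explained by component i = λ_i / Σ λ:
  PC1: 45/61 = 0.7377
  PC2: 16/61 = 0.2623

Step 3 — cumulative fraction after k components = (λ_1 + ... + λ_k) / Σ λ:
  k = 1: 45/61 = 0.7377
  k = 2: (45 + 16)/61 = 61/61 = 1

Summary (fraction, with percent):

explained: PC1 0.7377 (73.77%), PC2 0.2623 (26.23%);  cumulative: 0.7377, 1


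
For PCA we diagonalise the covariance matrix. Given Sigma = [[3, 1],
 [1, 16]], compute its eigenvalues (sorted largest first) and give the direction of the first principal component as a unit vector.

Step 1 — characteristic polynomial of 2×2 Sigma:
  det(Sigma - λI) = λ² - trace · λ + det = 0.
  trace = 3 + 16 = 19, det = 3·16 - (1)² = 47.
Step 2 — discriminant:
  Δ = trace² - 4·det = 361 - 188 = 173.
Step 3 — eigenvalues:
  λ = (trace ± √Δ)/2 = (19 ± 13.1529)/2,
  λ_1 = 16.0765,  λ_2 = 2.9235.

Step 4 — unit eigenvector for λ_1: solve (Sigma - λ_1 I)v = 0. First row:
  (3 - 16.0765)·v_x + (1)·v_y = 0, i.e. (-13.0765)·v_x + (1)·v_y = 0,
  so v ∝ (b, λ_1 - a) = (1, 13.0765) = u.
  ||u|| = √((1)² + (13.0765)²) = √(171.9942) ≈ 13.1147,
  v_1 = u/||u|| ≈ (0.0763, 0.9971) (||v_1|| = 1).

λ_1 = 16.0765,  λ_2 = 2.9235;  v_1 ≈ (0.0763, 0.9971)


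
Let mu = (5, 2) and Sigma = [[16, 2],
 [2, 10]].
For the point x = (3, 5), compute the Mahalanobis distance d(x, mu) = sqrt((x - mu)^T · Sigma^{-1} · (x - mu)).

Step 1 — centre the observation: (x - mu) = (-2, 3).

Step 2 — invert Sigma. det(Sigma) = 16·10 - (2)² = 156.
  Sigma^{-1} = (1/det) · [[d, -b], [-b, a]] = [[0.0641, -0.0128],
 [-0.0128, 0.1026]].

Step 3 — form the quadratic (x - mu)^T · Sigma^{-1} · (x - mu):
  Sigma^{-1} · (x - mu) = (-0.1667, 0.3333).
  (x - mu)^T · [Sigma^{-1} · (x - mu)] = (-2)·(-0.1667) + (3)·(0.3333) = 1.3333.

Step 4 — take square root: d = √(1.3333) ≈ 1.1547.

d(x, mu) = √(1.3333) ≈ 1.1547


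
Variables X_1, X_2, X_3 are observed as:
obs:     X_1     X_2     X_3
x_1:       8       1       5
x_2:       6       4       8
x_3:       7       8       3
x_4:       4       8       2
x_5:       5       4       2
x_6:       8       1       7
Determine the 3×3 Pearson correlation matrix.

Step 1 — column means:
  mean(X_1) = (8 + 6 + 7 + 4 + 5 + 8) / 6 = 38/6 = 6.3333
  mean(X_2) = (1 + 4 + 8 + 8 + 4 + 1) / 6 = 26/6 = 4.3333
  mean(X_3) = (5 + 8 + 3 + 2 + 2 + 7) / 6 = 27/6 = 4.5

Step 2 — sample variances and covariances s[i,j] = (1/(n-1)) · Σ_k (x_{k,i} - mean_i) · (x_{k,j} - mean_j), with n-1 = 5:
  s[X_1,X_1] = ((1.6667)·(1.6667) + (-0.3333)·(-0.3333) + (0.6667)·(0.6667) + (-2.3333)·(-2.3333) + (-1.3333)·(-1.3333) + (1.6667)·(1.6667)) / 5 = 13.3333/5 = 2.6667
  s[X_1,X_2] = ((1.6667)·(-3.3333) + (-0.3333)·(-0.3333) + (0.6667)·(3.6667) + (-2.3333)·(3.6667) + (-1.3333)·(-0.3333) + (1.6667)·(-3.3333)) / 5 = -16.6667/5 = -3.3333
  s[X_1,X_3] = ((1.6667)·(0.5) + (-0.3333)·(3.5) + (0.6667)·(-1.5) + (-2.3333)·(-2.5) + (-1.3333)·(-2.5) + (1.6667)·(2.5)) / 5 = 12/5 = 2.4
  s[X_2,X_2] = ((-3.3333)·(-3.3333) + (-0.3333)·(-0.3333) + (3.6667)·(3.6667) + (3.6667)·(3.6667) + (-0.3333)·(-0.3333) + (-3.3333)·(-3.3333)) / 5 = 49.3333/5 = 9.8667
  s[X_2,X_3] = ((-3.3333)·(0.5) + (-0.3333)·(3.5) + (3.6667)·(-1.5) + (3.6667)·(-2.5) + (-0.3333)·(-2.5) + (-3.3333)·(2.5)) / 5 = -25/5 = -5
  s[X_3,X_3] = ((0.5)·(0.5) + (3.5)·(3.5) + (-1.5)·(-1.5) + (-2.5)·(-2.5) + (-2.5)·(-2.5) + (2.5)·(2.5)) / 5 = 33.5/5 = 6.7
  Sample standard deviations s_i = √(s[i,i]):
  s(X_1) = √(2.6667) = 1.633
  s(X_2) = √(9.8667) = 3.1411
  s(X_3) = √(6.7) = 2.5884

Step 3 — r_{ij} = s_{ij} / (s_i · s_j):
  r[X_1,X_1] = 1 (diagonal).
  r[X_1,X_2] = -3.3333 / (1.633 · 3.1411) = -3.3333 / 5.1294 = -0.6498
  r[X_1,X_3] = 2.4 / (1.633 · 2.5884) = 2.4 / 4.2269 = 0.5678
  r[X_2,X_2] = 1 (diagonal).
  r[X_2,X_3] = -5 / (3.1411 · 2.5884) = -5 / 8.1306 = -0.615
  r[X_3,X_3] = 1 (diagonal).

R is symmetric with unit diagonal. Assembling:

R = [[1, -0.6498, 0.5678],
 [-0.6498, 1, -0.615],
 [0.5678, -0.615, 1]]


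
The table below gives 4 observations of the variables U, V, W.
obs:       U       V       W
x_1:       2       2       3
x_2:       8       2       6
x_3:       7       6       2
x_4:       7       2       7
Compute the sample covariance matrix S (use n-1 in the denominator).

Step 1 — column means:
  mean(U) = (2 + 8 + 7 + 7) / 4 = 24/4 = 6
  mean(V) = (2 + 2 + 6 + 2) / 4 = 12/4 = 3
  mean(W) = (3 + 6 + 2 + 7) / 4 = 18/4 = 4.5

Step 2 — sample covariance S[i,j] = (1/(n-1)) · Σ_k (x_{k,i} - mean_i) · (x_{k,j} - mean_j), with n-1 = 3.
  S[U,U] = ((-4)·(-4) + (2)·(2) + (1)·(1) + (1)·(1)) / 3 = 22/3 = 7.3333
  S[U,V] = ((-4)·(-1) + (2)·(-1) + (1)·(3) + (1)·(-1)) / 3 = 4/3 = 1.3333
  S[U,W] = ((-4)·(-1.5) + (2)·(1.5) + (1)·(-2.5) + (1)·(2.5)) / 3 = 9/3 = 3
  S[V,V] = ((-1)·(-1) + (-1)·(-1) + (3)·(3) + (-1)·(-1)) / 3 = 12/3 = 4
  S[V,W] = ((-1)·(-1.5) + (-1)·(1.5) + (3)·(-2.5) + (-1)·(2.5)) / 3 = -10/3 = -3.3333
  S[W,W] = ((-1.5)·(-1.5) + (1.5)·(1.5) + (-2.5)·(-2.5) + (2.5)·(2.5)) / 3 = 17/3 = 5.6667

S is symmetric (S[j,i] = S[i,j]). Assembling:

S = [[7.3333, 1.3333, 3],
 [1.3333, 4, -3.3333],
 [3, -3.3333, 5.6667]]


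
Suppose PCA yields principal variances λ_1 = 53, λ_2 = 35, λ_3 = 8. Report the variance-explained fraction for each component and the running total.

Step 1 — total variance = trace(Sigma) = Σ λ_i = 53 + 35 + 8 = 96.

Step 2 — fraction explained by component i = λ_i / Σ λ:
  PC1: 53/96 = 0.5521
  PC2: 35/96 = 0.3646
  PC3: 8/96 = 0.0833

Step 3 — cumulative fraction after k components = (λ_1 + ... + λ_k) / Σ λ:
  k = 1: 53/96 = 0.5521
  k = 2: (53 + 35)/96 = 88/96 = 0.9167
  k = 3: (53 + 35 + 8)/96 = 96/96 = 1

Summary (fraction, with percent):

explained: PC1 0.5521 (55.21%), PC2 0.3646 (36.46%), PC3 0.0833 (8.33%);  cumulative: 0.5521, 0.9167, 1


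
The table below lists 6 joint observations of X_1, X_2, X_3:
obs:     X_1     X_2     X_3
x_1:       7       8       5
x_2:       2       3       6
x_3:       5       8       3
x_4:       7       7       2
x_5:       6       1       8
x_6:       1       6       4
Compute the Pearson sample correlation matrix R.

Step 1 — column means:
  mean(X_1) = (7 + 2 + 5 + 7 + 6 + 1) / 6 = 28/6 = 4.6667
  mean(X_2) = (8 + 3 + 8 + 7 + 1 + 6) / 6 = 33/6 = 5.5
  mean(X_3) = (5 + 6 + 3 + 2 + 8 + 4) / 6 = 28/6 = 4.6667

Step 2 — sample variances and covariances s[i,j] = (1/(n-1)) · Σ_k (x_{k,i} - mean_i) · (x_{k,j} - mean_j), with n-1 = 5:
  s[X_1,X_1] = ((2.3333)·(2.3333) + (-2.6667)·(-2.6667) + (0.3333)·(0.3333) + (2.3333)·(2.3333) + (1.3333)·(1.3333) + (-3.6667)·(-3.6667)) / 5 = 33.3333/5 = 6.6667
  s[X_1,X_2] = ((2.3333)·(2.5) + (-2.6667)·(-2.5) + (0.3333)·(2.5) + (2.3333)·(1.5) + (1.3333)·(-4.5) + (-3.6667)·(0.5)) / 5 = 9/5 = 1.8
  s[X_1,X_3] = ((2.3333)·(0.3333) + (-2.6667)·(1.3333) + (0.3333)·(-1.6667) + (2.3333)·(-2.6667) + (1.3333)·(3.3333) + (-3.6667)·(-0.6667)) / 5 = -2.6667/5 = -0.5333
  s[X_2,X_2] = ((2.5)·(2.5) + (-2.5)·(-2.5) + (2.5)·(2.5) + (1.5)·(1.5) + (-4.5)·(-4.5) + (0.5)·(0.5)) / 5 = 41.5/5 = 8.3
  s[X_2,X_3] = ((2.5)·(0.3333) + (-2.5)·(1.3333) + (2.5)·(-1.6667) + (1.5)·(-2.6667) + (-4.5)·(3.3333) + (0.5)·(-0.6667)) / 5 = -26/5 = -5.2
  s[X_3,X_3] = ((0.3333)·(0.3333) + (1.3333)·(1.3333) + (-1.6667)·(-1.6667) + (-2.6667)·(-2.6667) + (3.3333)·(3.3333) + (-0.6667)·(-0.6667)) / 5 = 23.3333/5 = 4.6667
  Sample standard deviations s_i = √(s[i,i]):
  s(X_1) = √(6.6667) = 2.582
  s(X_2) = √(8.3) = 2.881
  s(X_3) = √(4.6667) = 2.1602

Step 3 — r_{ij} = s_{ij} / (s_i · s_j):
  r[X_1,X_1] = 1 (diagonal).
  r[X_1,X_2] = 1.8 / (2.582 · 2.881) = 1.8 / 7.4386 = 0.242
  r[X_1,X_3] = -0.5333 / (2.582 · 2.1602) = -0.5333 / 5.5777 = -0.0956
  r[X_2,X_2] = 1 (diagonal).
  r[X_2,X_3] = -5.2 / (2.881 · 2.1602) = -5.2 / 6.2236 = -0.8355
  r[X_3,X_3] = 1 (diagonal).

R is symmetric with unit diagonal. Assembling:

R = [[1, 0.242, -0.0956],
 [0.242, 1, -0.8355],
 [-0.0956, -0.8355, 1]]


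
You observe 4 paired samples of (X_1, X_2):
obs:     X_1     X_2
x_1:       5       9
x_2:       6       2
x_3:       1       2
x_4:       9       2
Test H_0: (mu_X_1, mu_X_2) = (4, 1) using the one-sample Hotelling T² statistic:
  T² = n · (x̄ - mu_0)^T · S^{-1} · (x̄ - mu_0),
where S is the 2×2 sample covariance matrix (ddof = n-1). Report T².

Step 1 — sample mean vector:
  mean(X_1) = (5 + 6 + 1 + 9) / 4 = 21/4 = 5.25
  mean(X_2) = (9 + 2 + 2 + 2) / 4 = 15/4 = 3.75
  x̄ = (5.25, 3.75),  deviation x̄ - mu_0 = (5.25, 3.75) - (4, 1) = (1.25, 2.75).

Step 2 — sample covariance matrix, S[i,j] = (1/(n-1)) · Σ_k (x_{k,i} - mean_i) · (x_{k,j} - mean_j), divisor n-1 = 3:
  S[X_1,X_1] = ((-0.25)·(-0.25) + (0.75)·(0.75) + (-4.25)·(-4.25) + (3.75)·(3.75)) / 3 = 32.75/3 = 10.9167
  S[X_1,X_2] = ((-0.25)·(5.25) + (0.75)·(-1.75) + (-4.25)·(-1.75) + (3.75)·(-1.75)) / 3 = -1.75/3 = -0.5833
  S[X_2,X_2] = ((5.25)·(5.25) + (-1.75)·(-1.75) + (-1.75)·(-1.75) + (-1.75)·(-1.75)) / 3 = 36.75/3 = 12.25
  S = [[10.9167, -0.5833],
 [-0.5833, 12.25]].

Step 3 — invert S. det(S) = 10.9167·12.25 - (-0.5833)² = 133.3889.
  S^{-1} = (1/det) · [[d, -b], [-b, a]] = [[0.0918, 0.0044],
 [0.0044, 0.0818]].

Step 4 — quadratic form (x̄ - mu_0)^T · S^{-1} · (x̄ - mu_0):
  S^{-1} · (x̄ - mu_0) = (0.1268, 0.2305),
  (x̄ - mu_0)^T · [...] = (1.25)·(0.1268) + (2.75)·(0.2305) = 0.7925.

Step 5 — scale by n: T² = 4 · 0.7925 = 3.1699.

T² ≈ 3.1699


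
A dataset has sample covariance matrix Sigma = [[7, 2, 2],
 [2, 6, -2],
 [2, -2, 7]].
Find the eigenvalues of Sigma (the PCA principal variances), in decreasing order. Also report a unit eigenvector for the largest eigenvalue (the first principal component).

Step 1 — characteristic polynomial p(λ) = det(λI - Sigma) = λ³ - tr·λ² + c_1·λ - det, where tr = trace, c_1 = sum of the principal 2×2 minors, det = det(Sigma):
  tr = 7 + 6 + 7 = 20,
  c_1 = (7·6 - (2)²) + (7·7 - (2)²) + (6·7 - (-2)²) = 38 + 45 + 38 = 121,
  det = 7·(6·7 - (-2)²) - (2)·((2)·7 - (-2)·(2)) + (2)·((2)·(-2) - 6·(2)) = 7·(38) - (2)·(18) + (2)·(-16) = 198.
  So p(λ) = λ³ - 20λ² + 121λ - 198.
Step 2 — look for an integer root (rational root theorem: any rational root is an integer divisor of 198). Testing λ = 9:
  p(9) = 729 - 1620 + 1089 - 198 = 0  ✓
  Dividing out (λ - 9): p(λ) = (λ - 9)(λ² - 11λ + 22).
Step 3 — remaining eigenvalues from the quadratic λ² - 11λ + 22 = 0:
  Δ = 11² - 4·22 = 121 - 88 = 33,  λ = (11 ± √33)/2 = (11 ± 5.7446)/2 ≈ 8.3723 or 2.6277.
  Sorted: λ_1 = 9,  λ_2 = 8.3723,  λ_3 = 2.6277  (check: sum = 20 = tr ✓).

Step 4 — unit eigenvector for λ_1 = 9: v spans the null space of (Sigma - λ_1 I), whose rows are
  r_1 = (-2, 2, 2),  r_2 = (2, -3, -2),  r_3 = (2, -2, -2).
  v is orthogonal to every row, so take v ∝ r_1 × r_2 = ((2)·(-2) - (2)·(-3), (2)·(2) - (-2)·(-2), (-2)·(-3) - (2)·(2)) = (2, 0, 2).
  Rescale (divide by 2): u = (1, 0, 1).
  ||u|| = √((1)² + (0)² + (1)²) = √(2) ≈ 1.4142,  v_1 = u/||u|| ≈ (0.7071, 0, 0.7071) (||v_1|| = 1).

λ_1 = 9,  λ_2 = 8.3723,  λ_3 = 2.6277;  v_1 ≈ (0.7071, 0, 0.7071)


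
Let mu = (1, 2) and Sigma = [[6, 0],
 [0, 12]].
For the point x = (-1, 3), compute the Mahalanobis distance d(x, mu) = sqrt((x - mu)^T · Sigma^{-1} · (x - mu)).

Step 1 — centre the observation: (x - mu) = (-2, 1).

Step 2 — invert Sigma. det(Sigma) = 6·12 - (0)² = 72.
  Sigma^{-1} = (1/det) · [[d, -b], [-b, a]] = [[0.1667, 0],
 [0, 0.0833]].

Step 3 — form the quadratic (x - mu)^T · Sigma^{-1} · (x - mu):
  Sigma^{-1} · (x - mu) = (-0.3333, 0.0833).
  (x - mu)^T · [Sigma^{-1} · (x - mu)] = (-2)·(-0.3333) + (1)·(0.0833) = 0.75.

Step 4 — take square root: d = √(0.75) ≈ 0.866.

d(x, mu) = √(0.75) ≈ 0.866


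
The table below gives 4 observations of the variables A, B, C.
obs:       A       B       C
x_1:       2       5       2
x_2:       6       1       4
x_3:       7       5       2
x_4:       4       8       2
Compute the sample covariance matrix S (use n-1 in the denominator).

Step 1 — column means:
  mean(A) = (2 + 6 + 7 + 4) / 4 = 19/4 = 4.75
  mean(B) = (5 + 1 + 5 + 8) / 4 = 19/4 = 4.75
  mean(C) = (2 + 4 + 2 + 2) / 4 = 10/4 = 2.5

Step 2 — sample covariance S[i,j] = (1/(n-1)) · Σ_k (x_{k,i} - mean_i) · (x_{k,j} - mean_j), with n-1 = 3.
  S[A,A] = ((-2.75)·(-2.75) + (1.25)·(1.25) + (2.25)·(2.25) + (-0.75)·(-0.75)) / 3 = 14.75/3 = 4.9167
  S[A,B] = ((-2.75)·(0.25) + (1.25)·(-3.75) + (2.25)·(0.25) + (-0.75)·(3.25)) / 3 = -7.25/3 = -2.4167
  S[A,C] = ((-2.75)·(-0.5) + (1.25)·(1.5) + (2.25)·(-0.5) + (-0.75)·(-0.5)) / 3 = 2.5/3 = 0.8333
  S[B,B] = ((0.25)·(0.25) + (-3.75)·(-3.75) + (0.25)·(0.25) + (3.25)·(3.25)) / 3 = 24.75/3 = 8.25
  S[B,C] = ((0.25)·(-0.5) + (-3.75)·(1.5) + (0.25)·(-0.5) + (3.25)·(-0.5)) / 3 = -7.5/3 = -2.5
  S[C,C] = ((-0.5)·(-0.5) + (1.5)·(1.5) + (-0.5)·(-0.5) + (-0.5)·(-0.5)) / 3 = 3/3 = 1

S is symmetric (S[j,i] = S[i,j]). Assembling:

S = [[4.9167, -2.4167, 0.8333],
 [-2.4167, 8.25, -2.5],
 [0.8333, -2.5, 1]]


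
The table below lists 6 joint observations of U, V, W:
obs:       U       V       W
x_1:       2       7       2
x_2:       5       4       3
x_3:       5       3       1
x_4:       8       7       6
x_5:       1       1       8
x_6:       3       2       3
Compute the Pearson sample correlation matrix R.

Step 1 — column means:
  mean(U) = (2 + 5 + 5 + 8 + 1 + 3) / 6 = 24/6 = 4
  mean(V) = (7 + 4 + 3 + 7 + 1 + 2) / 6 = 24/6 = 4
  mean(W) = (2 + 3 + 1 + 6 + 8 + 3) / 6 = 23/6 = 3.8333

Step 2 — sample variances and covariances s[i,j] = (1/(n-1)) · Σ_k (x_{k,i} - mean_i) · (x_{k,j} - mean_j), with n-1 = 5:
  s[U,U] = ((-2)·(-2) + (1)·(1) + (1)·(1) + (4)·(4) + (-3)·(-3) + (-1)·(-1)) / 5 = 32/5 = 6.4
  s[U,V] = ((-2)·(3) + (1)·(0) + (1)·(-1) + (4)·(3) + (-3)·(-3) + (-1)·(-2)) / 5 = 16/5 = 3.2
  s[U,W] = ((-2)·(-1.8333) + (1)·(-0.8333) + (1)·(-2.8333) + (4)·(2.1667) + (-3)·(4.1667) + (-1)·(-0.8333)) / 5 = -3/5 = -0.6
  s[V,V] = ((3)·(3) + (0)·(0) + (-1)·(-1) + (3)·(3) + (-3)·(-3) + (-2)·(-2)) / 5 = 32/5 = 6.4
  s[V,W] = ((3)·(-1.8333) + (0)·(-0.8333) + (-1)·(-2.8333) + (3)·(2.1667) + (-3)·(4.1667) + (-2)·(-0.8333)) / 5 = -7/5 = -1.4
  s[W,W] = ((-1.8333)·(-1.8333) + (-0.8333)·(-0.8333) + (-2.8333)·(-2.8333) + (2.1667)·(2.1667) + (4.1667)·(4.1667) + (-0.8333)·(-0.8333)) / 5 = 34.8333/5 = 6.9667
  Sample standard deviations s_i = √(s[i,i]):
  s(U) = √(6.4) = 2.5298
  s(V) = √(6.4) = 2.5298
  s(W) = √(6.9667) = 2.6394

Step 3 — r_{ij} = s_{ij} / (s_i · s_j):
  r[U,U] = 1 (diagonal).
  r[U,V] = 3.2 / (2.5298 · 2.5298) = 3.2 / 6.4 = 0.5
  r[U,W] = -0.6 / (2.5298 · 2.6394) = -0.6 / 6.6773 = -0.0899
  r[V,V] = 1 (diagonal).
  r[V,W] = -1.4 / (2.5298 · 2.6394) = -1.4 / 6.6773 = -0.2097
  r[W,W] = 1 (diagonal).

R is symmetric with unit diagonal. Assembling:

R = [[1, 0.5, -0.0899],
 [0.5, 1, -0.2097],
 [-0.0899, -0.2097, 1]]


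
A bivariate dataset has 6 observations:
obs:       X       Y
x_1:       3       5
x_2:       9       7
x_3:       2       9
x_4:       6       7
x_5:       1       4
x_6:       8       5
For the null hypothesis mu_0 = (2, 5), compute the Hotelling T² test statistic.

Step 1 — sample mean vector:
  mean(X) = (3 + 9 + 2 + 6 + 1 + 8) / 6 = 29/6 = 4.8333
  mean(Y) = (5 + 7 + 9 + 7 + 4 + 5) / 6 = 37/6 = 6.1667
  x̄ = (4.8333, 6.1667),  deviation x̄ - mu_0 = (4.8333, 6.1667) - (2, 5) = (2.8333, 1.1667).

Step 2 — sample covariance matrix, S[i,j] = (1/(n-1)) · Σ_k (x_{k,i} - mean_i) · (x_{k,j} - mean_j), divisor n-1 = 5:
  S[X,X] = ((-1.8333)·(-1.8333) + (4.1667)·(4.1667) + (-2.8333)·(-2.8333) + (1.1667)·(1.1667) + (-3.8333)·(-3.8333) + (3.1667)·(3.1667)) / 5 = 54.8333/5 = 10.9667
  S[X,Y] = ((-1.8333)·(-1.1667) + (4.1667)·(0.8333) + (-2.8333)·(2.8333) + (1.1667)·(0.8333) + (-3.8333)·(-2.1667) + (3.1667)·(-1.1667)) / 5 = 3.1667/5 = 0.6333
  S[Y,Y] = ((-1.1667)·(-1.1667) + (0.8333)·(0.8333) + (2.8333)·(2.8333) + (0.8333)·(0.8333) + (-2.1667)·(-2.1667) + (-1.1667)·(-1.1667)) / 5 = 16.8333/5 = 3.3667
  S = [[10.9667, 0.6333],
 [0.6333, 3.3667]].

Step 3 — invert S. det(S) = 10.9667·3.3667 - (0.6333)² = 36.52.
  S^{-1} = (1/det) · [[d, -b], [-b, a]] = [[0.0922, -0.0173],
 [-0.0173, 0.3003]].

Step 4 — quadratic form (x̄ - mu_0)^T · S^{-1} · (x̄ - mu_0):
  S^{-1} · (x̄ - mu_0) = (0.241, 0.3012),
  (x̄ - mu_0)^T · [...] = (2.8333)·(0.241) + (1.1667)·(0.3012) = 1.0341.

Step 5 — scale by n: T² = 6 · 1.0341 = 6.2048.

T² ≈ 6.2048


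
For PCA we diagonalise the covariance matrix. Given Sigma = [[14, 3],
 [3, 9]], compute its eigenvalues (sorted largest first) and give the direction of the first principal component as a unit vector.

Step 1 — characteristic polynomial of 2×2 Sigma:
  det(Sigma - λI) = λ² - trace · λ + det = 0.
  trace = 14 + 9 = 23, det = 14·9 - (3)² = 117.
Step 2 — discriminant:
  Δ = trace² - 4·det = 529 - 468 = 61.
Step 3 — eigenvalues:
  λ = (trace ± √Δ)/2 = (23 ± 7.8102)/2,
  λ_1 = 15.4051,  λ_2 = 7.5949.

Step 4 — unit eigenvector for λ_1: solve (Sigma - λ_1 I)v = 0. First row:
  (14 - 15.4051)·v_x + (3)·v_y = 0, i.e. (-1.4051)·v_x + (3)·v_y = 0,
  so v ∝ (b, λ_1 - a) = (3, 1.4051) = u.
  ||u|| = √((3)² + (1.4051)²) = √(10.9744) ≈ 3.3128,
  v_1 = u/||u|| ≈ (0.9056, 0.4242) (||v_1|| = 1).

λ_1 = 15.4051,  λ_2 = 7.5949;  v_1 ≈ (0.9056, 0.4242)


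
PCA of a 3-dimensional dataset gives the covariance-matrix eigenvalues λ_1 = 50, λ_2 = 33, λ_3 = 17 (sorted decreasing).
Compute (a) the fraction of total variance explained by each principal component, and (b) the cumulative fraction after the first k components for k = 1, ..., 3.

Step 1 — total variance = trace(Sigma) = Σ λ_i = 50 + 33 + 17 = 100.

Step 2 — fraction explained by component i = λ_i / Σ λ:
  PC1: 50/100 = 0.5
  PC2: 33/100 = 0.33
  PC3: 17/100 = 0.17

Step 3 — cumulative fraction after k components = (λ_1 + ... + λ_k) / Σ λ:
  k = 1: 50/100 = 0.5
  k = 2: (50 + 33)/100 = 83/100 = 0.83
  k = 3: (50 + 33 + 17)/100 = 100/100 = 1

Summary (fraction, with percent):

explained: PC1 0.5 (50%), PC2 0.33 (33%), PC3 0.17 (17%);  cumulative: 0.5, 0.83, 1


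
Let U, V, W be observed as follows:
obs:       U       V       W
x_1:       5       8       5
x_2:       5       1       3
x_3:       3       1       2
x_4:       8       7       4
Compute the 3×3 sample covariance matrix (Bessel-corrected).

Step 1 — column means:
  mean(U) = (5 + 5 + 3 + 8) / 4 = 21/4 = 5.25
  mean(V) = (8 + 1 + 1 + 7) / 4 = 17/4 = 4.25
  mean(W) = (5 + 3 + 2 + 4) / 4 = 14/4 = 3.5

Step 2 — sample covariance S[i,j] = (1/(n-1)) · Σ_k (x_{k,i} - mean_i) · (x_{k,j} - mean_j), with n-1 = 3.
  S[U,U] = ((-0.25)·(-0.25) + (-0.25)·(-0.25) + (-2.25)·(-2.25) + (2.75)·(2.75)) / 3 = 12.75/3 = 4.25
  S[U,V] = ((-0.25)·(3.75) + (-0.25)·(-3.25) + (-2.25)·(-3.25) + (2.75)·(2.75)) / 3 = 14.75/3 = 4.9167
  S[U,W] = ((-0.25)·(1.5) + (-0.25)·(-0.5) + (-2.25)·(-1.5) + (2.75)·(0.5)) / 3 = 4.5/3 = 1.5
  S[V,V] = ((3.75)·(3.75) + (-3.25)·(-3.25) + (-3.25)·(-3.25) + (2.75)·(2.75)) / 3 = 42.75/3 = 14.25
  S[V,W] = ((3.75)·(1.5) + (-3.25)·(-0.5) + (-3.25)·(-1.5) + (2.75)·(0.5)) / 3 = 13.5/3 = 4.5
  S[W,W] = ((1.5)·(1.5) + (-0.5)·(-0.5) + (-1.5)·(-1.5) + (0.5)·(0.5)) / 3 = 5/3 = 1.6667

S is symmetric (S[j,i] = S[i,j]). Assembling:

S = [[4.25, 4.9167, 1.5],
 [4.9167, 14.25, 4.5],
 [1.5, 4.5, 1.6667]]


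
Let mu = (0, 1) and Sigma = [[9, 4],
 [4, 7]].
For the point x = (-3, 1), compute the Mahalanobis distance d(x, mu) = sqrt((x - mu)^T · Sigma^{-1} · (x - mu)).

Step 1 — centre the observation: (x - mu) = (-3, 0).

Step 2 — invert Sigma. det(Sigma) = 9·7 - (4)² = 47.
  Sigma^{-1} = (1/det) · [[d, -b], [-b, a]] = [[0.1489, -0.0851],
 [-0.0851, 0.1915]].

Step 3 — form the quadratic (x - mu)^T · Sigma^{-1} · (x - mu):
  Sigma^{-1} · (x - mu) = (-0.4468, 0.2553).
  (x - mu)^T · [Sigma^{-1} · (x - mu)] = (-3)·(-0.4468) + (0)·(0.2553) = 1.3404.

Step 4 — take square root: d = √(1.3404) ≈ 1.1578.

d(x, mu) = √(1.3404) ≈ 1.1578


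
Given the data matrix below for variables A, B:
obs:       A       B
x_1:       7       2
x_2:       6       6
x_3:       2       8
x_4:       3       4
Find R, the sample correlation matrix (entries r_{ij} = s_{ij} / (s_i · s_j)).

Step 1 — column means:
  mean(A) = (7 + 6 + 2 + 3) / 4 = 18/4 = 4.5
  mean(B) = (2 + 6 + 8 + 4) / 4 = 20/4 = 5

Step 2 — sample variances and covariances s[i,j] = (1/(n-1)) · Σ_k (x_{k,i} - mean_i) · (x_{k,j} - mean_j), with n-1 = 3:
  s[A,A] = ((2.5)·(2.5) + (1.5)·(1.5) + (-2.5)·(-2.5) + (-1.5)·(-1.5)) / 3 = 17/3 = 5.6667
  s[A,B] = ((2.5)·(-3) + (1.5)·(1) + (-2.5)·(3) + (-1.5)·(-1)) / 3 = -12/3 = -4
  s[B,B] = ((-3)·(-3) + (1)·(1) + (3)·(3) + (-1)·(-1)) / 3 = 20/3 = 6.6667
  Sample standard deviations s_i = √(s[i,i]):
  s(A) = √(5.6667) = 2.3805
  s(B) = √(6.6667) = 2.582

Step 3 — r_{ij} = s_{ij} / (s_i · s_j):
  r[A,A] = 1 (diagonal).
  r[A,B] = -4 / (2.3805 · 2.582) = -4 / 6.1464 = -0.6508
  r[B,B] = 1 (diagonal).

R is symmetric with unit diagonal. Assembling:

R = [[1, -0.6508],
 [-0.6508, 1]]


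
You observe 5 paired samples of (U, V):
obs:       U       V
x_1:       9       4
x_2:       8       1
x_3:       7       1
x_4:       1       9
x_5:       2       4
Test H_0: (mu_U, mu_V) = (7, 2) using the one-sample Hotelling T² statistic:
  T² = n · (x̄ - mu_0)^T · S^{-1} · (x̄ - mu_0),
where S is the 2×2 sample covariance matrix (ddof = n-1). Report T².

Step 1 — sample mean vector:
  mean(U) = (9 + 8 + 7 + 1 + 2) / 5 = 27/5 = 5.4
  mean(V) = (4 + 1 + 1 + 9 + 4) / 5 = 19/5 = 3.8
  x̄ = (5.4, 3.8),  deviation x̄ - mu_0 = (5.4, 3.8) - (7, 2) = (-1.6, 1.8).

Step 2 — sample covariance matrix, S[i,j] = (1/(n-1)) · Σ_k (x_{k,i} - mean_i) · (x_{k,j} - mean_j), divisor n-1 = 4:
  S[U,U] = ((3.6)·(3.6) + (2.6)·(2.6) + (1.6)·(1.6) + (-4.4)·(-4.4) + (-3.4)·(-3.4)) / 4 = 53.2/4 = 13.3
  S[U,V] = ((3.6)·(0.2) + (2.6)·(-2.8) + (1.6)·(-2.8) + (-4.4)·(5.2) + (-3.4)·(0.2)) / 4 = -34.6/4 = -8.65
  S[V,V] = ((0.2)·(0.2) + (-2.8)·(-2.8) + (-2.8)·(-2.8) + (5.2)·(5.2) + (0.2)·(0.2)) / 4 = 42.8/4 = 10.7
  S = [[13.3, -8.65],
 [-8.65, 10.7]].

Step 3 — invert S. det(S) = 13.3·10.7 - (-8.65)² = 67.4875.
  S^{-1} = (1/det) · [[d, -b], [-b, a]] = [[0.1585, 0.1282],
 [0.1282, 0.1971]].

Step 4 — quadratic form (x̄ - mu_0)^T · S^{-1} · (x̄ - mu_0):
  S^{-1} · (x̄ - mu_0) = (-0.023, 0.1497),
  (x̄ - mu_0)^T · [...] = (-1.6)·(-0.023) + (1.8)·(0.1497) = 0.3061.

Step 5 — scale by n: T² = 5 · 0.3061 = 1.5307.

T² ≈ 1.5307


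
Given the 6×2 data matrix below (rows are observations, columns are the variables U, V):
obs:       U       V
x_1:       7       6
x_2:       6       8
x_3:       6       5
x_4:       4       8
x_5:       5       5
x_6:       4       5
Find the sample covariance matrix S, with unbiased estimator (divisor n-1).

Step 1 — column means:
  mean(U) = (7 + 6 + 6 + 4 + 5 + 4) / 6 = 32/6 = 5.3333
  mean(V) = (6 + 8 + 5 + 8 + 5 + 5) / 6 = 37/6 = 6.1667

Step 2 — sample covariance S[i,j] = (1/(n-1)) · Σ_k (x_{k,i} - mean_i) · (x_{k,j} - mean_j), with n-1 = 5.
  S[U,U] = ((1.6667)·(1.6667) + (0.6667)·(0.6667) + (0.6667)·(0.6667) + (-1.3333)·(-1.3333) + (-0.3333)·(-0.3333) + (-1.3333)·(-1.3333)) / 5 = 7.3333/5 = 1.4667
  S[U,V] = ((1.6667)·(-0.1667) + (0.6667)·(1.8333) + (0.6667)·(-1.1667) + (-1.3333)·(1.8333) + (-0.3333)·(-1.1667) + (-1.3333)·(-1.1667)) / 5 = -0.3333/5 = -0.0667
  S[V,V] = ((-0.1667)·(-0.1667) + (1.8333)·(1.8333) + (-1.1667)·(-1.1667) + (1.8333)·(1.8333) + (-1.1667)·(-1.1667) + (-1.1667)·(-1.1667)) / 5 = 10.8333/5 = 2.1667

S is symmetric (S[j,i] = S[i,j]). Assembling:

S = [[1.4667, -0.0667],
 [-0.0667, 2.1667]]


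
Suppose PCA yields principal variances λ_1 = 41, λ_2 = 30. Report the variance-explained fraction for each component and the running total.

Step 1 — total variance = trace(Sigma) = Σ λ_i = 41 + 30 = 71.

Step 2 — fraction explained by component i = λ_i / Σ λ:
  PC1: 41/71 = 0.5775
  PC2: 30/71 = 0.4225

Step 3 — cumulative fraction after k components = (λ_1 + ... + λ_k) / Σ λ:
  k = 1: 41/71 = 0.5775
  k = 2: (41 + 30)/71 = 71/71 = 1

Summary (fraction, with percent):

explained: PC1 0.5775 (57.75%), PC2 0.4225 (42.25%);  cumulative: 0.5775, 1


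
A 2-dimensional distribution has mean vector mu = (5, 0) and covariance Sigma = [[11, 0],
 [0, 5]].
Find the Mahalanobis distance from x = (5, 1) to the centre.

Step 1 — centre the observation: (x - mu) = (0, 1).

Step 2 — invert Sigma. det(Sigma) = 11·5 - (0)² = 55.
  Sigma^{-1} = (1/det) · [[d, -b], [-b, a]] = [[0.0909, 0],
 [0, 0.2]].

Step 3 — form the quadratic (x - mu)^T · Sigma^{-1} · (x - mu):
  Sigma^{-1} · (x - mu) = (0, 0.2).
  (x - mu)^T · [Sigma^{-1} · (x - mu)] = (0)·(0) + (1)·(0.2) = 0.2.

Step 4 — take square root: d = √(0.2) ≈ 0.4472.

d(x, mu) = √(0.2) ≈ 0.4472


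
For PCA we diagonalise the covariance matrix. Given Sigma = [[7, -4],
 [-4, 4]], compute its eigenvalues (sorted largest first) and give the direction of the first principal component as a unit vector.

Step 1 — characteristic polynomial of 2×2 Sigma:
  det(Sigma - λI) = λ² - trace · λ + det = 0.
  trace = 7 + 4 = 11, det = 7·4 - (-4)² = 12.
Step 2 — discriminant:
  Δ = trace² - 4·det = 121 - 48 = 73.
Step 3 — eigenvalues:
  λ = (trace ± √Δ)/2 = (11 ± 8.544)/2,
  λ_1 = 9.772,  λ_2 = 1.228.

Step 4 — unit eigenvector for λ_1: solve (Sigma - λ_1 I)v = 0. First row:
  (7 - 9.772)·v_x + (-4)·v_y = 0, i.e. (-2.772)·v_x + (-4)·v_y = 0,
  so v ∝ (b, λ_1 - a) = (-4, 2.772); multiply by -1 so the first entry is positive: u = (4, -2.772).
  ||u|| = √((4)² + (-2.772)²) = √(23.684) ≈ 4.8666,
  v_1 = u/||u|| ≈ (0.8219, -0.5696) (||v_1|| = 1).

λ_1 = 9.772,  λ_2 = 1.228;  v_1 ≈ (0.8219, -0.5696)


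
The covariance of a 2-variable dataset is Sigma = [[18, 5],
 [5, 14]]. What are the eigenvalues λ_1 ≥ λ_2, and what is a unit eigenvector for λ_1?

Step 1 — characteristic polynomial of 2×2 Sigma:
  det(Sigma - λI) = λ² - trace · λ + det = 0.
  trace = 18 + 14 = 32, det = 18·14 - (5)² = 227.
Step 2 — discriminant:
  Δ = trace² - 4·det = 1024 - 908 = 116.
Step 3 — eigenvalues:
  λ = (trace ± √Δ)/2 = (32 ± 10.7703)/2,
  λ_1 = 21.3852,  λ_2 = 10.6148.

Step 4 — unit eigenvector for λ_1: solve (Sigma - λ_1 I)v = 0. First row:
  (18 - 21.3852)·v_x + (5)·v_y = 0, i.e. (-3.3852)·v_x + (5)·v_y = 0,
  so v ∝ (b, λ_1 - a) = (5, 3.3852) = u.
  ||u|| = √((5)² + (3.3852)²) = √(36.4593) ≈ 6.0382,
  v_1 = u/||u|| ≈ (0.8281, 0.5606) (||v_1|| = 1).

λ_1 = 21.3852,  λ_2 = 10.6148;  v_1 ≈ (0.8281, 0.5606)


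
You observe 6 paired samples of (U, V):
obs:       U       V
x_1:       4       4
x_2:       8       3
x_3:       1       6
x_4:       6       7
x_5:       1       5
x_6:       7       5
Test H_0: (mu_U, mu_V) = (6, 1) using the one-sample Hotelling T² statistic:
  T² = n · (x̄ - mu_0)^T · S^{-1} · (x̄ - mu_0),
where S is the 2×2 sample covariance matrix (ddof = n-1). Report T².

Step 1 — sample mean vector:
  mean(U) = (4 + 8 + 1 + 6 + 1 + 7) / 6 = 27/6 = 4.5
  mean(V) = (4 + 3 + 6 + 7 + 5 + 5) / 6 = 30/6 = 5
  x̄ = (4.5, 5),  deviation x̄ - mu_0 = (4.5, 5) - (6, 1) = (-1.5, 4).

Step 2 — sample covariance matrix, S[i,j] = (1/(n-1)) · Σ_k (x_{k,i} - mean_i) · (x_{k,j} - mean_j), divisor n-1 = 5:
  S[U,U] = ((-0.5)·(-0.5) + (3.5)·(3.5) + (-3.5)·(-3.5) + (1.5)·(1.5) + (-3.5)·(-3.5) + (2.5)·(2.5)) / 5 = 45.5/5 = 9.1
  S[U,V] = ((-0.5)·(-1) + (3.5)·(-2) + (-3.5)·(1) + (1.5)·(2) + (-3.5)·(0) + (2.5)·(0)) / 5 = -7/5 = -1.4
  S[V,V] = ((-1)·(-1) + (-2)·(-2) + (1)·(1) + (2)·(2) + (0)·(0) + (0)·(0)) / 5 = 10/5 = 2
  S = [[9.1, -1.4],
 [-1.4, 2]].

Step 3 — invert S. det(S) = 9.1·2 - (-1.4)² = 16.24.
  S^{-1} = (1/det) · [[d, -b], [-b, a]] = [[0.1232, 0.0862],
 [0.0862, 0.5603]].

Step 4 — quadratic form (x̄ - mu_0)^T · S^{-1} · (x̄ - mu_0):
  S^{-1} · (x̄ - mu_0) = (0.1601, 2.1121),
  (x̄ - mu_0)^T · [...] = (-1.5)·(0.1601) + (4)·(2.1121) = 8.2081.

Step 5 — scale by n: T² = 6 · 8.2081 = 49.2488.

T² ≈ 49.2488
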